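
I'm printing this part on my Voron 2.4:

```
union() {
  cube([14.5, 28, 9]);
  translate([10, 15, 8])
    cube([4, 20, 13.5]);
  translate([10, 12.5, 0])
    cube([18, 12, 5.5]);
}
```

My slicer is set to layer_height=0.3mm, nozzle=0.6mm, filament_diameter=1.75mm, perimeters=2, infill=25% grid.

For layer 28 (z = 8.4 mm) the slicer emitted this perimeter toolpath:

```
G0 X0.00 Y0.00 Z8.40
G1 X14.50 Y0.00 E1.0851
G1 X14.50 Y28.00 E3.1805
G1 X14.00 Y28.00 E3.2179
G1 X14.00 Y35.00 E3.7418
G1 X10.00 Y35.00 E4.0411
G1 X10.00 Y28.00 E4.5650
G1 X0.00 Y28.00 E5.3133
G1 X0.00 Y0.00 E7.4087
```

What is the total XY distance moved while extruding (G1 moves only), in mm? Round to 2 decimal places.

99.00 mm

Sum the Euclidean lengths of each G1 segment: total = 99.00 mm.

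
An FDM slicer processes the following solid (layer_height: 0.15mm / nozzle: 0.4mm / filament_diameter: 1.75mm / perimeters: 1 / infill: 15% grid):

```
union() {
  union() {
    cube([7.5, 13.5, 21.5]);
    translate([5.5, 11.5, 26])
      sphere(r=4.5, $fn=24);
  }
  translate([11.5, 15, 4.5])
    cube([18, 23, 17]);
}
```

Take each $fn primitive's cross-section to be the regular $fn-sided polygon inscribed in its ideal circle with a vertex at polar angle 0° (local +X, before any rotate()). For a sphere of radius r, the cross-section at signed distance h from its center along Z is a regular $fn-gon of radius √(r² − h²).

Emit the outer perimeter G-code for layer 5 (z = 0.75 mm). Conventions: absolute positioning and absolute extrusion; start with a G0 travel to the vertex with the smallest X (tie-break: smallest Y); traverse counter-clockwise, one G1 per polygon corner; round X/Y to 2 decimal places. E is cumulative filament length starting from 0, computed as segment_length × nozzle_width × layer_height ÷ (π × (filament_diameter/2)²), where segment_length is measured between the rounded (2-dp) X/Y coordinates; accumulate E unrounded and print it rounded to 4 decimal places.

G0 X0.00 Y0.00 Z0.75
G1 X7.50 Y0.00 E0.1871
G1 X7.50 Y13.50 E0.5238
G1 X0.00 Y13.50 E0.7109
G1 X0.00 Y0.00 E1.0477

At z = 0.75 mm: the 7.5×13.5 cube contributes its full rectangle; the sphere at (5.5, 11.5) is absent (|z−center|=25.250 > r=4.5); Taking the union: only the 7.5×13.5 cube is present, so the union is just that shape — 1 connected region; the cube at (11.5, 15) does not reach this height (z outside [4.5, 21.5]); Taking the union: only the result so far is present, so the union is just that shape — 1 connected region. The outline is a single polygon with 4 vertices. Extrusion per mm of travel: 0.4 × 0.15 / (π × 0.875²) = 0.024945. Accumulating E over each segment gives final E = 1.0477.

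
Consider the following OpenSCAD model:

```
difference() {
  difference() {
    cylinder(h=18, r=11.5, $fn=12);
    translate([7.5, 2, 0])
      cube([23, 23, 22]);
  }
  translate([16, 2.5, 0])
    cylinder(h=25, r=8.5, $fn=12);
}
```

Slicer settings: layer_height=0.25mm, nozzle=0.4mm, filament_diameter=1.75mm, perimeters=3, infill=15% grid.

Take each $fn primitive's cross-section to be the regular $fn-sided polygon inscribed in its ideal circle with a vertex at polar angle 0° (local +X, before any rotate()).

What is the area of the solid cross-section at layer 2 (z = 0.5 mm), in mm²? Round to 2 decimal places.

368.70 mm²

At z = 0.5 mm: the cylinder: section is a regular 12-gon, circumradius r=11.5 (area = (12/2)·11.500²·sin(360°/12) = 396.75 mm²); the cube at (7.5, 2) (footprint 23×23) is included at this height (area 529.00 mm²); After the difference (first − rest): starting from the r=11.5 cylinder (396.75 mm²), the 23×23 cube at (7.5, 2) partially overlaps it — only the 14.13 mm² overlap (of its 529.00 mm²) is removed, clipping the outline — area = 382.62 mm²; the r=8.5 cylinder at (16, 2.5) contributes a regular 12-gon of circumradius 8.5 (area = (12/2)·8.500²·sin(360°/12) = 216.75 mm²); Taking the first minus the rest: starting from the result so far (382.62 mm²), the r=8.5 cylinder at (16, 2.5) partially overlaps it — only the 13.92 mm² overlap (of its 216.75 mm²) is removed, clipping the outline — area = 368.70 mm². Overall, the cross-section is a single solid region. Net area = 368.70 mm².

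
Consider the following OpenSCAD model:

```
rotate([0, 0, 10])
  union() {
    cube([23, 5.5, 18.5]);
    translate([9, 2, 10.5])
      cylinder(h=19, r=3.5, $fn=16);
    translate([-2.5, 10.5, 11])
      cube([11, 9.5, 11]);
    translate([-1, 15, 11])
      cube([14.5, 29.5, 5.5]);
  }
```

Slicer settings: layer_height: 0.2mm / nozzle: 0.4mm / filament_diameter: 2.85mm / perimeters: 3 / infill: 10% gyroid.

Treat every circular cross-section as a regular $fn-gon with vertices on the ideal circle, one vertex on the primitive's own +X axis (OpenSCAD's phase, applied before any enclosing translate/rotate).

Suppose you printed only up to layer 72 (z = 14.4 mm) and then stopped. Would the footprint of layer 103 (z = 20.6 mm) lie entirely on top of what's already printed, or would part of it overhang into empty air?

Compare the two slices. At z = 14.4: the 23×5.5 cube contributes its full rectangle (area 126.50 mm²); the cylinder at (9, 2): section is a regular 16-gon, circumradius r=3.5 (area = (16/2)·3.500²·sin(360°/16) = 37.50 mm²); the 11×9.5 cube at (-2.5, 10.5) contributes its full rectangle (area 104.50 mm²); the cube at (-1, 15) (footprint 14.5×29.5) is included at this height (area 427.75 mm²); Combining (union): the regions partially overlap — summed areas 696.25 mm² minus the doubly-counted overlap 79.25 mm² gives 617.00 mm² — area = 617.00 mm²; (rotated 10° about Z; rotation is an isometry so areas/perimeters/island counts are preserved). At z = 20.6: the cube is absent (z outside [0, 18.5]); the cylinder at (9, 2): section is a regular 16-gon, circumradius r=3.5 (area = (16/2)·3.500²·sin(360°/16) = 37.50 mm²); the 11×9.5 cube at (-2.5, 10.5) contributes its full rectangle (area 104.50 mm²); the cube at (-1, 15) is not intersected at this z (z outside [11, 16.5]); Merging all regions: the 2 present regions are separate (no shared area or edge), so areas and boundary lengths simply add and each stays a separate island — area = 142.00 mm²; (whole slice rotated 10° about Z — lengths, areas and connectivity unchanged). Checking containment: the cross-section at z = 20.6 is a subset of the cross-section at z = 14.4.

entirely on top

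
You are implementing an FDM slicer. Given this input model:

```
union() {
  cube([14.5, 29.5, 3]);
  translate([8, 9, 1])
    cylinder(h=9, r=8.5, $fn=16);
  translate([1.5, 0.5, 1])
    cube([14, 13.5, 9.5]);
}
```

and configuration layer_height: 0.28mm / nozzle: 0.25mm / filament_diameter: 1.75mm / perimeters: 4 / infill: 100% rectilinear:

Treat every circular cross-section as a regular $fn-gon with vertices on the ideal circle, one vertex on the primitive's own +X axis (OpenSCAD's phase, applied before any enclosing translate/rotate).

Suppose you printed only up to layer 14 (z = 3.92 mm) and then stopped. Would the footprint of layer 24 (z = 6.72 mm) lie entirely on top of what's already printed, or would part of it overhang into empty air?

entirely on top

Compare the two slices. At z = 3.92: the cube is not intersected at this z (z outside [0, 3]); the r=8.5 cylinder at (8, 9) gives a regular 16-gon of circumradius 8.5 (constant along its height) (area = (16/2)·8.500²·sin(360°/16) = 221.19 mm²); the cube at (1.5, 0.5) is present — its section is the full 14×13.5 rectangle (area 189.00 mm²); Merging all regions: the regions partially overlap — summed areas 410.19 mm² minus the doubly-counted overlap 170.98 mm² gives 239.21 mm² — area = 239.21 mm². At z = 6.72: the cube is absent (z outside [0, 3]); the r=8.5 cylinder at (8, 9) gives a regular 16-gon of circumradius 8.5 (constant along its height) (area = (16/2)·8.500²·sin(360°/16) = 221.19 mm²); the 14×13.5 cube at (1.5, 0.5) contributes its full rectangle (area 189.00 mm²); Combining (union): the regions partially overlap — summed areas 410.19 mm² minus the doubly-counted overlap 170.98 mm² gives 239.21 mm² — area = 239.21 mm². Checking containment: the cross-section at z = 6.72 is a subset of the cross-section at z = 3.92.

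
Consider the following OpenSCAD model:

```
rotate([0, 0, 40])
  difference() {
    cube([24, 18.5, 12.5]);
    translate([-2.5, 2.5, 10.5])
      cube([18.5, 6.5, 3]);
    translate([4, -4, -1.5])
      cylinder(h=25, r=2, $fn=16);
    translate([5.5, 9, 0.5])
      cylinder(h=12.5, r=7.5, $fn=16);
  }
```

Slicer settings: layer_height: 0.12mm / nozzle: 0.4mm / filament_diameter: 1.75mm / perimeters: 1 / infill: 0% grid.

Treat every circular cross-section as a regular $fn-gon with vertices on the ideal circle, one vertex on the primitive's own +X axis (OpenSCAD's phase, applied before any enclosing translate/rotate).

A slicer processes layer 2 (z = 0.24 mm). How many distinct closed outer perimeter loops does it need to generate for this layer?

At z = 0.24 mm: the 24×18.5 cube contributes its full rectangle; the cube at (-2.5, 2.5) does not reach this height (z outside [10.5, 13.5]); the r=2 cylinder at (4, -4) gives a regular 16-gon of circumradius 2 (constant along its height); the cylinder at (5.5, 9) is absent (z outside [0.5, 13]); Taking the first minus the rest: starting from the 24×18.5 cube, the r=2 cylinder at (4, -4) misses the remaining region (no effect) — 1 connected region; (whole slice rotated 40° about Z — lengths, areas and connectivity unchanged). The result has 1 disconnected region.

1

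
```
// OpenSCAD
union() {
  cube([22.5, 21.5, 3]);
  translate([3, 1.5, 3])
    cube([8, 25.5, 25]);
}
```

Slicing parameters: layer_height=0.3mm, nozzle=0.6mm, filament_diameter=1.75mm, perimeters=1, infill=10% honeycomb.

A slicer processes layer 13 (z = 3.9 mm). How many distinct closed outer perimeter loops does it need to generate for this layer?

At z = 3.9 mm: the cube does not reach this height (z outside [0, 3]); the cube at (3, 1.5) (footprint 8×25.5) is included at this height; Merging all regions: only the 8×25.5 cube at (3, 1.5) is present, so the union is just that shape — 1 connected region. The result has 1 disconnected region.

1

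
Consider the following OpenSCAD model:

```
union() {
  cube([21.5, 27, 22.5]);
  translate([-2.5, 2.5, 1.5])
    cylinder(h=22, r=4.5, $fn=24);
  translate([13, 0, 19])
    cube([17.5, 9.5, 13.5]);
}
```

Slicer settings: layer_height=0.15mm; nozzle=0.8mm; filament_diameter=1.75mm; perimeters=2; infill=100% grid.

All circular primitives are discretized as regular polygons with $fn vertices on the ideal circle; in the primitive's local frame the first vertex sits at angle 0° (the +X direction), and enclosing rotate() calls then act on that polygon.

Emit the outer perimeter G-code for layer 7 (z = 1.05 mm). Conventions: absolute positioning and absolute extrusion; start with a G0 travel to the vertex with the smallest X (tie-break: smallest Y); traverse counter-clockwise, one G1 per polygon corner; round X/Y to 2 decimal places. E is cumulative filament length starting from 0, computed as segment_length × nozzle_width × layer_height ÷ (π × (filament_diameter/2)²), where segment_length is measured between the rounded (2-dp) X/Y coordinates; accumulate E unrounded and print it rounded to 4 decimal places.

G0 X0.00 Y0.00 Z1.05
G1 X21.50 Y0.00 E1.0726
G1 X21.50 Y27.00 E2.4197
G1 X0.00 Y27.00 E3.4923
G1 X0.00 Y0.00 E4.8393

At z = 1.05 mm: the cube (footprint 21.5×27) is included at this height; the cylinder at (-2.5, 2.5) is not intersected at this z (z outside [1.5, 23.5]); the cube at (13, 0) does not reach this height (z outside [19, 32.5]); Taking the union: only the 21.5×27 cube is present, so the union is just that shape — 1 connected region. The outline is a single polygon with 4 vertices. Extrusion per mm of travel: 0.8 × 0.15 / (π × 0.875²) = 0.049890. Accumulating E over each segment gives final E = 4.8393.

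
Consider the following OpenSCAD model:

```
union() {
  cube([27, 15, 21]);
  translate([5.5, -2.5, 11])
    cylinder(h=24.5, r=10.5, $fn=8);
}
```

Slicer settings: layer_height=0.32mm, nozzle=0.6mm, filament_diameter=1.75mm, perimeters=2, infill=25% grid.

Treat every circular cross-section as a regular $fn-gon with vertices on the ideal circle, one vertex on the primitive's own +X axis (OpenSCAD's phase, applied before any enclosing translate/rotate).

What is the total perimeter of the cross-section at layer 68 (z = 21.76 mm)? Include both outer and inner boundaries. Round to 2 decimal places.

64.29 mm

At z = 21.76 mm: the cube is not intersected at this z (z outside [0, 21]); the r=10.5 cylinder at (5.5, -2.5) gives a regular 8-gon of circumradius 10.5 (constant along its height) (perimeter = 2·8·10.500·sin(180°/8) = 64.29 mm); Merging all regions: only the r=10.5 cylinder at (5.5, -2.5) is present, so the union is just that shape — boundary = 64.29 mm. Overall, the cross-section is a single solid region. Total boundary length (outer) = 64.29 mm.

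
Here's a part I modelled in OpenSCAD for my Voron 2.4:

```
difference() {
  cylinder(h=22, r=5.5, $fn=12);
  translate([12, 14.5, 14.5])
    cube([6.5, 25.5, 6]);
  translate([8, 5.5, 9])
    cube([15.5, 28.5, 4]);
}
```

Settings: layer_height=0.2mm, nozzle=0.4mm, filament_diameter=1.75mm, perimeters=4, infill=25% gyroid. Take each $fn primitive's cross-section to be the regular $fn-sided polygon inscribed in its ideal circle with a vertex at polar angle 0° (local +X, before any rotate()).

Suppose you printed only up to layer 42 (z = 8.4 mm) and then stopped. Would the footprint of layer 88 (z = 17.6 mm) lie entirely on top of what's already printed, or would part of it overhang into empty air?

Compare the two slices. At z = 8.4: the cylinder: section is a regular 12-gon, circumradius r=5.5 (area = (12/2)·5.500²·sin(360°/12) = 90.75 mm²); the cube at (12, 14.5) does not reach this height (z outside [14.5, 20.5]); the cube at (8, 5.5) is absent (z outside [9, 13]); After the difference (first − rest): none of the subtracted shapes is present at this height, so the r=5.5 cylinder is unchanged — area = 90.75 mm². At z = 17.6: the cylinder: section is a regular 12-gon, circumradius r=5.5 (area = (12/2)·5.500²·sin(360°/12) = 90.75 mm²); the cube at (12, 14.5) (footprint 6.5×25.5) is included at this height (area 165.75 mm²); the cube at (8, 5.5) does not reach this height (z outside [9, 13]); Subtracting the remaining from the first: starting from the r=5.5 cylinder (90.75 mm²), the 6.5×25.5 cube at (12, 14.5) misses the remaining region (no effect) — area = 90.75 mm². Checking containment: the cross-section at z = 17.6 is a subset of the cross-section at z = 8.4.

entirely on top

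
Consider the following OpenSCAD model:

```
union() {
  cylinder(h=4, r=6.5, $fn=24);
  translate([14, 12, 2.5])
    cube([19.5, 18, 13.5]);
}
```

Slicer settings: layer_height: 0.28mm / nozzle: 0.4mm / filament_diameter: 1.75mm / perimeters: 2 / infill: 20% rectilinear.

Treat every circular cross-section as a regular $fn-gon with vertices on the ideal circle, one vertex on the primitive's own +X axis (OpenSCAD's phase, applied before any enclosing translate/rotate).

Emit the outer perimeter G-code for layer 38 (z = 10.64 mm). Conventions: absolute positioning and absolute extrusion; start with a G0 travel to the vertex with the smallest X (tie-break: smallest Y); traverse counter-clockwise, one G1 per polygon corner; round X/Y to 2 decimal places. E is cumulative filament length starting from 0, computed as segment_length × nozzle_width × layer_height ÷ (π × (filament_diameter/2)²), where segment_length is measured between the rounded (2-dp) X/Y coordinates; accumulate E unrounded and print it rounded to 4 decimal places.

G0 X14.00 Y12.00 Z10.64
G1 X33.50 Y12.00 E0.9080
G1 X33.50 Y30.00 E1.7462
G1 X14.00 Y30.00 E2.6542
G1 X14.00 Y12.00 E3.4923

At z = 10.64 mm: the cylinder does not reach this height (z outside [0, 4]); the cube at (14, 12) is present — its section is the full 19.5×18 rectangle; Merging all regions: only the 19.5×18 cube at (14, 12) is present, so the union is just that shape — 1 connected region. The outline is a single polygon with 4 vertices. Extrusion per mm of travel: 0.4 × 0.28 / (π × 0.875²) = 0.046564. Accumulating E over each segment gives final E = 3.4923.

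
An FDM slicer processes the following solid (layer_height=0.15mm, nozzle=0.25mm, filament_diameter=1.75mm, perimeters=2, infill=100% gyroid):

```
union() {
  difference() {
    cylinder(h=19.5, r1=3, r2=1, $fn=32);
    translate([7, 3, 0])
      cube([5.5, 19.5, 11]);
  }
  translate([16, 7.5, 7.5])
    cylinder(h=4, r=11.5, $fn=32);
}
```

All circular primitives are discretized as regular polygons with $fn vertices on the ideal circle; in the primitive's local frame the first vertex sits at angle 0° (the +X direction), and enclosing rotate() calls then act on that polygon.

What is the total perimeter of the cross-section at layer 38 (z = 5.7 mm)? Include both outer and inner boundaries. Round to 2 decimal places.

15.15 mm

At z = 5.7 mm: the cone: at t=0.292 of its height the radius interpolates to r₁+(r₂−r₁)t = 2.415, giving a regular 32-gon of that circumradius (perimeter = 2·32·2.415·sin(180°/32) = 15.15 mm); the cube at (7, 3) (footprint 5.5×19.5) is included at this height (perimeter 50.00 mm); Taking the first minus the rest: starting from the cone, the 5.5×19.5 cube at (7, 3) misses the remaining region (no effect) — boundary = 15.15 mm; the cylinder at (16, 7.5) is not intersected at this z (z outside [7.5, 11.5]); Merging all regions: only that combined region is present, so the union is just that shape — boundary = 15.15 mm. Overall, the cross-section is a single solid region. Total boundary length (outer) = 15.15 mm.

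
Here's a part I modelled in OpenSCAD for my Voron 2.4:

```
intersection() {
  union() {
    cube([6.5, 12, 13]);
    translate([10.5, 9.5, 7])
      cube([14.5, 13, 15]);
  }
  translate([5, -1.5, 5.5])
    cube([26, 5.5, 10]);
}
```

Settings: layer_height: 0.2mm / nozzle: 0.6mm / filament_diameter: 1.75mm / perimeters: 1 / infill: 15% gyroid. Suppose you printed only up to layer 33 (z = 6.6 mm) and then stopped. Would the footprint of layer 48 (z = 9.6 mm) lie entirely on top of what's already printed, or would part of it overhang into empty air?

Compare the two slices. At z = 6.6: the 6.5×12 cube contributes its full rectangle (area 78.00 mm²); the cube at (10.5, 9.5) does not reach this height (z outside [7, 22]); Taking the union: only the 6.5×12 cube is present, so the union is just that shape — area = 78.00 mm²; the 26×5.5 cube at (5, -1.5) contributes its full rectangle (area 143.00 mm²); Taking the intersection: the 26×5.5 cube at (5, -1.5) partially overlaps the result so far; clipping to the common part keeps 6.00 mm² — area = 6.00 mm². At z = 9.6: the 6.5×12 cube contributes its full rectangle (area 78.00 mm²); the 14.5×13 cube at (10.5, 9.5) contributes its full rectangle (area 188.50 mm²); Combining (union): the 2 present regions are separate (no shared area or edge), so areas and boundary lengths simply add and each stays a separate island — area = 266.50 mm²; the 26×5.5 cube at (5, -1.5) contributes its full rectangle (area 143.00 mm²); After intersecting: the 26×5.5 cube at (5, -1.5) partially overlaps that combined region; clipping to the common part keeps 6.00 mm² — area = 6.00 mm². Checking containment: the cross-section at z = 9.6 is a subset of the cross-section at z = 6.6.

entirely on top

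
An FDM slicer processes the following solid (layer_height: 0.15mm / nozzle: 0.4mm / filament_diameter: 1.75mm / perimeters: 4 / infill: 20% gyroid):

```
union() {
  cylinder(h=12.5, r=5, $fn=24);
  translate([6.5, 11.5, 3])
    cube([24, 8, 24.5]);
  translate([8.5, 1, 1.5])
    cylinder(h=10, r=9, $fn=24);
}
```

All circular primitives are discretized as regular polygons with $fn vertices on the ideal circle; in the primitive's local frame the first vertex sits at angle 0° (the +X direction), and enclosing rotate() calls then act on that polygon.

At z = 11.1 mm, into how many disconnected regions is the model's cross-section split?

At z = 11.1 mm: the r=5 cylinder contributes a regular 24-gon of circumradius 5; the 24×8 cube at (6.5, 11.5) contributes its full rectangle; the r=9 cylinder at (8.5, 1) contributes a regular 24-gon of circumradius 9; Combining (union): the regions partially overlap (shared area 37.94 mm²), so overlapping operands fuse into one piece — 2 connected regions. The result has 2 disconnected regions.

2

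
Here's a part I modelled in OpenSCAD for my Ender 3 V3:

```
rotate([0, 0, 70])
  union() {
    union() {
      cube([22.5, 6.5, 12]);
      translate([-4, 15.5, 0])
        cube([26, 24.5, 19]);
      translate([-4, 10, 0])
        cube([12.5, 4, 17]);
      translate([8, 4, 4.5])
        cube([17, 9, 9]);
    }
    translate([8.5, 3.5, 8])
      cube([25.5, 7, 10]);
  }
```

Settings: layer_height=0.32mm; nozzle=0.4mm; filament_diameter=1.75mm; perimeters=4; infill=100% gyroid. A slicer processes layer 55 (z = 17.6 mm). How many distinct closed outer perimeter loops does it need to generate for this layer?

2

At z = 17.6 mm: the cube is absent (z outside [0, 12]); the 26×24.5 cube at (-4, 15.5) contributes its full rectangle; the cube at (-4, 10) does not reach this height (z outside [0, 17]); the cube at (8, 4) is not intersected at this z (z outside [4.5, 13.5]); Merging all regions: only the 26×24.5 cube at (-4, 15.5) is present, so the union is just that shape — 1 connected region; the cube at (8.5, 3.5) is present — its section is the full 25.5×7 rectangle; Taking the union: the 2 present regions are separate (no shared area or edge), so areas and boundary lengths simply add and each stays a separate island — 2 connected regions; (whole slice rotated 70° about Z — lengths, areas and connectivity unchanged). The result has 2 disconnected regions.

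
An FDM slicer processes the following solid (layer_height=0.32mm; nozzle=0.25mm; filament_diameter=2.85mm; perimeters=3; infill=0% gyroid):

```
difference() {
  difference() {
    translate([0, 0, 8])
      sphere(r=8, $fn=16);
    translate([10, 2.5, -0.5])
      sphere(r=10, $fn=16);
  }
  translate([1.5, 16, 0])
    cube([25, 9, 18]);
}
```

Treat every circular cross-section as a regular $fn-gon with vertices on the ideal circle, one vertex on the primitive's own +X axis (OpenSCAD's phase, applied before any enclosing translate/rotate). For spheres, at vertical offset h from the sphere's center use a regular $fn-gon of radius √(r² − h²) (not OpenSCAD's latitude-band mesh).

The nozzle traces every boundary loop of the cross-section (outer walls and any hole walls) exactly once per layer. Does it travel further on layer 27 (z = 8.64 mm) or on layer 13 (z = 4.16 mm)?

Layer 27 (z = 8.64): the r=8 sphere contributes a regular 16-gon of circumradius √(8²−0.64²) = 7.974 (perimeter = 2·16·7.974·sin(180°/16) = 49.78 mm); the r=10 sphere at (10, 2.5) slices to a regular 16-gon of circumradius 4.057 (√(r²−h²) with h=9.14 from center) (perimeter = 2·16·4.057·sin(180°/16) = 25.33 mm); Subtracting the remaining from the first: starting from the r=8 sphere, the r=10 sphere at (10, 2.5) partially overlaps it — only the 5.88 mm² overlap (of its 50.39 mm²) is removed, clipping the outline — boundary = 50.20 mm; the cube at (1.5, 16) is present — its section is the full 25×9 rectangle (perimeter 68.00 mm); After the difference (first − rest): starting from the result so far, the 25×9 cube at (1.5, 16) misses the remaining region (no effect) — boundary = 50.20 mm. So its perimeter = 50.20 mm. Layer 13 (z = 4.16): the r=8 sphere slices to a regular 16-gon of circumradius 7.018 (√(r²−h²) with h=3.84 from center) (perimeter = 2·16·7.018·sin(180°/16) = 43.81 mm); the r=10 sphere at (10, 2.5) contributes a regular 16-gon of circumradius √(10²−4.66²) = 8.848 (perimeter = 2·16·8.848·sin(180°/16) = 55.24 mm); Taking the first minus the rest: starting from the r=8 sphere, the r=10 sphere at (10, 2.5) partially overlaps it — only the 43.35 mm² overlap (of its 239.67 mm²) is removed, clipping the outline — boundary = 42.89 mm; the cube at (1.5, 16) (footprint 25×9) is included at this height (perimeter 68.00 mm); Subtracting the remaining from the first: starting from that combined region, the 25×9 cube at (1.5, 16) misses the remaining region (no effect) — boundary = 42.89 mm. So its perimeter = 42.89 mm. Layer 27 is larger (50.20 vs 42.89 mm).

layer 27 (z = 8.64 mm)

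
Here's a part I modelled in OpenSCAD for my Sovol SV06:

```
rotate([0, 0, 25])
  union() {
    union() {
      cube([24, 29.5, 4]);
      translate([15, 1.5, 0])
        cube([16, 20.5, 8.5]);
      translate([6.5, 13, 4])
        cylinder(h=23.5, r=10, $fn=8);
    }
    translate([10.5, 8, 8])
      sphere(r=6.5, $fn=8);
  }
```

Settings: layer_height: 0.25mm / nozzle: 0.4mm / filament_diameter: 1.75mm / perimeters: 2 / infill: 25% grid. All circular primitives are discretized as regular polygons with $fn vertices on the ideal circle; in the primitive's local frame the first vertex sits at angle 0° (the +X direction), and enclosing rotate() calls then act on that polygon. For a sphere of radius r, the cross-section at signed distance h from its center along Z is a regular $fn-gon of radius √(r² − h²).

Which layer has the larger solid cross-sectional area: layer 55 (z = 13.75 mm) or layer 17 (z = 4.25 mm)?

Layer 55 (z = 13.75): the cube does not reach this height (z outside [0, 4]); the cube at (15, 1.5) does not reach this height (z outside [0, 8.5]); the r=10 cylinder at (6.5, 13) gives a regular 8-gon of circumradius 10 (constant along its height) (area = (8/2)·10.000²·sin(360°/8) = 282.84 mm²); Merging all regions: only the r=10 cylinder at (6.5, 13) is present, so the union is just that shape — area = 282.84 mm²; the r=6.5 sphere at (10.5, 8) contributes a regular 8-gon of circumradius √(6.5²−5.75²) = 3.031 (area = (8/2)·3.031²·sin(360°/8) = 25.99 mm²); Taking the union: the r=6.5 sphere at (10.5, 8) lies entirely inside that combined region, so the union is just that combined region — area = 282.84 mm²; (rotated 25° about Z; rotation is an isometry so areas/perimeters/island counts are preserved). So its area = 282.84 mm². Layer 17 (z = 4.25): the cube does not reach this height (z outside [0, 4]); the cube at (15, 1.5) is present — its section is the full 16×20.5 rectangle (area 328.00 mm²); the r=10 cylinder at (6.5, 13) gives a regular 8-gon of circumradius 10 (constant along its height) (area = (8/2)·10.000²·sin(360°/8) = 282.84 mm²); Combining (union): the regions partially overlap — summed areas 610.84 mm² minus the doubly-counted overlap 5.43 mm² gives 605.41 mm² — area = 605.41 mm²; the sphere at (10.5, 8): section is a regular 8-gon, circumradius = √(r²−h²) = √(6.5²−3.75²) = 5.309 (area = (8/2)·5.309²·sin(360°/8) = 79.73 mm²); Merging all regions: the regions partially overlap — summed areas 685.14 mm² minus the doubly-counted overlap 67.06 mm² gives 618.08 mm² — area = 618.08 mm²; (whole slice rotated 25° about Z — lengths, areas and connectivity unchanged). So its area = 618.08 mm². Layer 17 is larger (618.08 vs 282.84 mm²).

layer 17 (z = 4.25 mm)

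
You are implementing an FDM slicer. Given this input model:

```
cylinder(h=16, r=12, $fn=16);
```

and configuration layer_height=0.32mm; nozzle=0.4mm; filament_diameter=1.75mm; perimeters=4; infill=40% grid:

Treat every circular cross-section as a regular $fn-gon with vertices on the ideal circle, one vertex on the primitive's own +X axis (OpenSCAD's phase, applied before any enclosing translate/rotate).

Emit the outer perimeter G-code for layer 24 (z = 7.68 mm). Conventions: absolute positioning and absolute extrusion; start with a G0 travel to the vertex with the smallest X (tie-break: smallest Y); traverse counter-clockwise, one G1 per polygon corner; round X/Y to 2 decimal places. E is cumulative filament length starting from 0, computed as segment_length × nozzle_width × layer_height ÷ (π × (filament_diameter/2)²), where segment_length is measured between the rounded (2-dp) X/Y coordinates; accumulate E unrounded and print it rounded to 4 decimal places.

G0 X-12.00 Y0.00 Z7.68
G1 X-11.09 Y-4.59 E0.2490
G1 X-8.49 Y-8.49 E0.4985
G1 X-4.59 Y-11.09 E0.7479
G1 X0.00 Y-12.00 E0.9969
G1 X4.59 Y-11.09 E1.2459
G1 X8.49 Y-8.49 E1.4954
G1 X11.09 Y-4.59 E1.7448
G1 X12.00 Y0.00 E1.9938
G1 X11.09 Y4.59 E2.2428
G1 X8.49 Y8.49 E2.4923
G1 X4.59 Y11.09 E2.7417
G1 X0.00 Y12.00 E2.9907
G1 X-4.59 Y11.09 E3.2397
G1 X-8.49 Y8.49 E3.4892
G1 X-11.09 Y4.59 E3.7386
G1 X-12.00 Y0.00 E3.9876

At z = 7.68 mm: the cylinder: section is a regular 16-gon, circumradius r=12. The outline is a single polygon with 16 vertices. Extrusion per mm of travel: 0.4 × 0.32 / (π × 0.875²) = 0.053216. Accumulating E over each segment gives final E = 3.9876.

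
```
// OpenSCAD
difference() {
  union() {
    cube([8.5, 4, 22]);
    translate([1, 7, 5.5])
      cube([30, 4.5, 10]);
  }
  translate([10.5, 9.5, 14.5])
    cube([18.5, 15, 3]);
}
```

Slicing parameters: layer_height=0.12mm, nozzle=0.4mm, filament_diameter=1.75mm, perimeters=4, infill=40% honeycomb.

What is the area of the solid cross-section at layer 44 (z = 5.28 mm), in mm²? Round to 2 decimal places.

At z = 5.28 mm: the cube (footprint 8.5×4) is included at this height (area 34.00 mm²); the cube at (1, 7) is not intersected at this z (z outside [5.5, 15.5]); Taking the union: only the 8.5×4 cube is present, so the union is just that shape — area = 34.00 mm²; the cube at (10.5, 9.5) does not reach this height (z outside [14.5, 17.5]); Subtracting the remaining from the first: none of the subtracted shapes is present at this height, so that combined region is unchanged — area = 34.00 mm². Overall, the cross-section is a single solid region. Net area = 34.00 mm².

34.00 mm²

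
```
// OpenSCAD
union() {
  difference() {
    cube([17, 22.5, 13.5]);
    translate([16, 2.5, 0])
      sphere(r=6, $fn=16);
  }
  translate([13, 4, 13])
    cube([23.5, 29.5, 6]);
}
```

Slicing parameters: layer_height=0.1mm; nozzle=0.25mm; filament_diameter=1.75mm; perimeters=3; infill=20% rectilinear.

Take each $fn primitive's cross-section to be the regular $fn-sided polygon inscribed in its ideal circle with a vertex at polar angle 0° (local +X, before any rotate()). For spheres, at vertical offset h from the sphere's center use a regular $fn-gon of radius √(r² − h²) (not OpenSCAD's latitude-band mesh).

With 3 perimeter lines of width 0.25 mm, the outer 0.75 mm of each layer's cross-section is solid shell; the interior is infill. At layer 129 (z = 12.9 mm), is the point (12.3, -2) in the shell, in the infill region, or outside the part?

outside

At z = 12.9 mm: the cube (footprint 17×22.5) is included at this height; the sphere at (16, 2.5) is not intersected at this z (|z−center|=12.900 > r=6); Taking the first minus the rest: none of the subtracted shapes is present at this height, so the 17×22.5 cube is unchanged — 1 connected region; the cube at (13, 4) is absent (z outside [13, 19]); Combining (union): only that combined region is present, so the union is just that shape — 1 connected region. Overall, the cross-section is a single solid region. The nearest boundary edge runs (0.00, 0.00)→(17.00, 0.00); distance from the point to it = 2.00 mm. The point is not inside any of the regions above, so it lies outside the cross-section (2.00 mm from the nearest boundary).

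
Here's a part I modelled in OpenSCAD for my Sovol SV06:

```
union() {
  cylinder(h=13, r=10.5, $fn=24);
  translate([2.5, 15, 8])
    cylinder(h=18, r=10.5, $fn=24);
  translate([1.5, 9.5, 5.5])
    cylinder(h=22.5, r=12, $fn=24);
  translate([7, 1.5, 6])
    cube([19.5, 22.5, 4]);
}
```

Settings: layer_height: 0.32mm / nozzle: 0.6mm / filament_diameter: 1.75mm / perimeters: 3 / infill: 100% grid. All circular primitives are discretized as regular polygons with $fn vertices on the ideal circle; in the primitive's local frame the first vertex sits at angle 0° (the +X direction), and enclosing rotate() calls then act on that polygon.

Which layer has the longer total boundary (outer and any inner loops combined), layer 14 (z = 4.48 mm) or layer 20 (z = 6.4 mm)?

Layer 14 (z = 4.48): the cylinder: section is a regular 24-gon, circumradius r=10.5 (perimeter = 2·24·10.500·sin(180°/24) = 65.79 mm); the cylinder at (2.5, 15) does not reach this height (z outside [8, 26]); the cylinder at (1.5, 9.5) is absent (z outside [5.5, 28]); the cube at (7, 1.5) is not intersected at this z (z outside [6, 10]); Combining (union): only the r=10.5 cylinder is present, so the union is just that shape — boundary = 65.79 mm. So its perimeter = 65.79 mm. Layer 20 (z = 6.4): the cylinder: section is a regular 24-gon, circumradius r=10.5 (perimeter = 2·24·10.500·sin(180°/24) = 65.79 mm); the cylinder at (2.5, 15) is absent (z outside [8, 26]); the r=12 cylinder at (1.5, 9.5) contributes a regular 24-gon of circumradius 12 (perimeter = 2·24·12.000·sin(180°/24) = 75.18 mm); the 19.5×22.5 cube at (7, 1.5) contributes its full rectangle (perimeter 84.00 mm); Combining (union): the regions partially overlap (shared area 276.01 mm²), so the edge portions inside another operand are dropped and the merged outline is re-measured after clipping — boundary = 130.84 mm. So its perimeter = 130.84 mm. Layer 20 is larger (130.84 vs 65.79 mm).

layer 20 (z = 6.4 mm)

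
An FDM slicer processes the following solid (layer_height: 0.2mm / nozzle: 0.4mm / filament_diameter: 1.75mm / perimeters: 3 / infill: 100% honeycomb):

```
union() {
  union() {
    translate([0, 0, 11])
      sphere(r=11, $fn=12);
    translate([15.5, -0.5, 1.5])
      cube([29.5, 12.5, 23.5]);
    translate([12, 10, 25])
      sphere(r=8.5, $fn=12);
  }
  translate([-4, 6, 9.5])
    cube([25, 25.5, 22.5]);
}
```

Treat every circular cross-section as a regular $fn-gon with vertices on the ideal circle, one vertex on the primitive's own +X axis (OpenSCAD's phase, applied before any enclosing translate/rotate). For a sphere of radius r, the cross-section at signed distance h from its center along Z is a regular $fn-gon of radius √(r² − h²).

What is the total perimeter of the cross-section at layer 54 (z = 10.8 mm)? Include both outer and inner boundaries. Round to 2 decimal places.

198.55 mm

At z = 10.8 mm: the r=11 sphere contributes a regular 12-gon of circumradius √(11²−0.2²) = 10.998 (perimeter = 2·12·10.998·sin(180°/12) = 68.32 mm); the 29.5×12.5 cube at (15.5, -0.5) contributes its full rectangle (perimeter 84.00 mm); the sphere at (12, 10) is not intersected at this z (|z−center|=14.200 > r=8.5); Combining (union): the 2 present regions are separate (no shared area or edge), so areas and boundary lengths simply add and each stays a separate island — boundary = 152.32 mm; the cube at (-4, 6) (footprint 25×25.5) is included at this height (perimeter 101.00 mm); Combining (union): the regions partially overlap (shared area 80.49 mm²), so the edge portions inside another operand are dropped and the merged outline is re-measured after clipping — boundary = 198.55 mm. Overall, the cross-section is a single solid region. Total boundary length (outer) = 198.55 mm.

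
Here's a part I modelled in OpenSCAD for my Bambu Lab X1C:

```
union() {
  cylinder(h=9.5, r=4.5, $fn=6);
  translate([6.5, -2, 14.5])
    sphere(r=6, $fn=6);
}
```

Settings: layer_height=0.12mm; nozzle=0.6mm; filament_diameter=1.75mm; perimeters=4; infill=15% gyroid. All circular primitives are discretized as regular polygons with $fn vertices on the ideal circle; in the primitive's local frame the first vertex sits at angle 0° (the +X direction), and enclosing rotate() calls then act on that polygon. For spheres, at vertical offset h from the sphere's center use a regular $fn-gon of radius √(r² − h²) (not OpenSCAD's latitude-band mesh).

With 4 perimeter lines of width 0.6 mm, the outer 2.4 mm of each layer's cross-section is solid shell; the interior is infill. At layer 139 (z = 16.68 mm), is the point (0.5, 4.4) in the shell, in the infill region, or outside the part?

outside

At z = 16.68 mm: the cylinder is not intersected at this z (z outside [0, 9.5]); the r=6 sphere at (6.5, -2) contributes a regular 6-gon of circumradius √(6²−2.18²) = 5.590; Taking the union: only the r=6 sphere at (6.5, -2) is present, so the union is just that shape — 1 connected region. Overall, the cross-section is a single solid region. The nearest boundary edge runs (3.71, 2.84)→(0.91, -2.00); distance from the point to it = 3.56 mm. The point is not inside any of the regions above, so it lies outside the cross-section (3.56 mm from the nearest boundary).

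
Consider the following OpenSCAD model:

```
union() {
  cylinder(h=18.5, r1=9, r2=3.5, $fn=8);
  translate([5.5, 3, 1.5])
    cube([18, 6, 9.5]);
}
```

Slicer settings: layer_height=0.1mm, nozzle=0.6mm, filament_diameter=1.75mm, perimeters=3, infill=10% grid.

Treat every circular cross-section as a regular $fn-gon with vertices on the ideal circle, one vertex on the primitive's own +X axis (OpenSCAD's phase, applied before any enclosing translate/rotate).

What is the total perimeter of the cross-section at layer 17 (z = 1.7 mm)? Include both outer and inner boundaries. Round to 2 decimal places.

At z = 1.7 mm: the cone (r1=9→r2=3.5) has section circumradius 8.495 here — a regular 8-gon (perimeter = 2·8·8.495·sin(180°/8) = 52.01 mm); the cube at (5.5, 3) is present — its section is the full 18×6 rectangle (perimeter 48.00 mm); Taking the union: the regions partially overlap (shared area 3.45 mm²), so the edge portions inside another operand are dropped and the merged outline is re-measured after clipping — boundary = 91.24 mm. Overall, the cross-section is a single solid region. Total boundary length (outer) = 91.24 mm.

91.24 mm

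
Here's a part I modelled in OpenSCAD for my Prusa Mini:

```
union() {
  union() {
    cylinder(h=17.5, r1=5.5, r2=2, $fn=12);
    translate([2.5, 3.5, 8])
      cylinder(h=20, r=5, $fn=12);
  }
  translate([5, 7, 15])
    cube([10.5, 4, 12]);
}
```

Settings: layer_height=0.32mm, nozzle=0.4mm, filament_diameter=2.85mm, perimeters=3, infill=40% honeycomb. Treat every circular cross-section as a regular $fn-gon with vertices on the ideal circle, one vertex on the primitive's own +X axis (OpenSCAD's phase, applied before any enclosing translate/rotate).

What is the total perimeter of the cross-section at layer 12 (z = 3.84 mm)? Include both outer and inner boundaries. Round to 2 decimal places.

29.39 mm

At z = 3.84 mm: the cone: at t=0.219 of its height the radius interpolates to r₁+(r₂−r₁)t = 4.732, giving a regular 12-gon of that circumradius (perimeter = 2·12·4.732·sin(180°/12) = 29.39 mm); the cylinder at (2.5, 3.5) is not intersected at this z (z outside [8, 28]); Combining (union): only the cone is present, so the union is just that shape — boundary = 29.39 mm; the cube at (5, 7) is not intersected at this z (z outside [15, 27]); Merging all regions: only that combined region is present, so the union is just that shape — boundary = 29.39 mm. Overall, the cross-section is a single solid region. Total boundary length (outer) = 29.39 mm.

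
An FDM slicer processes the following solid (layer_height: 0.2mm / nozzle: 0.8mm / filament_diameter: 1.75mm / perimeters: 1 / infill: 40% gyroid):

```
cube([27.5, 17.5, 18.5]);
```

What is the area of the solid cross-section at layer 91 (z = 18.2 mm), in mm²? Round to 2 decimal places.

At z = 18.2 mm: the 27.5×17.5 cube contributes its full rectangle (area 481.25 mm²). Overall, the cross-section is a single solid region. Net area = 481.25 mm².

481.25 mm²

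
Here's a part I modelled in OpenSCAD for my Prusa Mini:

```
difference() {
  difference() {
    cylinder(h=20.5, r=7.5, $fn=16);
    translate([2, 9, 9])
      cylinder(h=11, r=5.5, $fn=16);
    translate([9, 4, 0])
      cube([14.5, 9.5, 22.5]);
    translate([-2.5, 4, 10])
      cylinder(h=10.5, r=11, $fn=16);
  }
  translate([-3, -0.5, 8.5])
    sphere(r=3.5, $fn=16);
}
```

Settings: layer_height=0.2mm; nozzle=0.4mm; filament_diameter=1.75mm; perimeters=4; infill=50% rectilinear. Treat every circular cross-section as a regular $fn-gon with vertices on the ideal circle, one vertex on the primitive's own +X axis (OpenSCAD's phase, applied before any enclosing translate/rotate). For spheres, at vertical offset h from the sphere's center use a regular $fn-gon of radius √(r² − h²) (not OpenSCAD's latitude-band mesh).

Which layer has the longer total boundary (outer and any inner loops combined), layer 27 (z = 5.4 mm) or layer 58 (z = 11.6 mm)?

Layer 27 (z = 5.4): the cylinder: section is a regular 16-gon, circumradius r=7.5 (perimeter = 2·16·7.500·sin(180°/16) = 46.82 mm); the cylinder at (2, 9) is absent (z outside [9, 20]); the 14.5×9.5 cube at (9, 4) contributes its full rectangle (perimeter 48.00 mm); the cylinder at (-2.5, 4) does not reach this height (z outside [10, 20.5]); Taking the first minus the rest: starting from the r=7.5 cylinder, the 14.5×9.5 cube at (9, 4) misses the remaining region (no effect) — boundary = 46.82 mm; the sphere at (-3, -0.5): section is a regular 16-gon, circumradius = √(r²−h²) = √(3.5²−3.1²) = 1.625 (perimeter = 2·16·1.625·sin(180°/16) = 10.14 mm); Taking the first minus the rest: starting from the result so far, the r=3.5 sphere at (-3, -0.5) lies wholly inside it (removes its full 8.08 mm² and its 10.14 mm outline becomes a hole wall) — boundary (outer + 1 inner loop) = 56.97 mm. So its perimeter = 56.97 mm. Layer 58 (z = 11.6): the cylinder: section is a regular 16-gon, circumradius r=7.5 (perimeter = 2·16·7.500·sin(180°/16) = 46.82 mm); the r=5.5 cylinder at (2, 9) gives a regular 16-gon of circumradius 5.5 (constant along its height) (perimeter = 2·16·5.500·sin(180°/16) = 34.34 mm); the 14.5×9.5 cube at (9, 4) contributes its full rectangle (perimeter 48.00 mm); the r=11 cylinder at (-2.5, 4) gives a regular 16-gon of circumradius 11 (constant along its height) (perimeter = 2·16·11.000·sin(180°/16) = 68.67 mm); Subtracting the remaining from the first: starting from the r=7.5 cylinder, the r=5.5 cylinder at (2, 9) partially overlaps it — only the 21.82 mm² overlap (of its 92.61 mm²) is removed, clipping the outline; the 14.5×9.5 cube at (9, 4) misses the remaining region (no effect); the r=11 cylinder at (-2.5, 4) partially overlaps it — only the 139.32 mm² overlap (of its 370.44 mm²) is removed, clipping the outline — boundary = 26.72 mm; the r=3.5 sphere at (-3, -0.5) contributes a regular 16-gon of circumradius √(3.5²−3.1²) = 1.625 (perimeter = 2·16·1.625·sin(180°/16) = 10.14 mm); Taking the first minus the rest: starting from the result so far, the r=3.5 sphere at (-3, -0.5) misses the remaining region (no effect) — boundary = 26.72 mm. So its perimeter = 26.72 mm. Layer 27 is larger (56.97 vs 26.72 mm).

layer 27 (z = 5.4 mm)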